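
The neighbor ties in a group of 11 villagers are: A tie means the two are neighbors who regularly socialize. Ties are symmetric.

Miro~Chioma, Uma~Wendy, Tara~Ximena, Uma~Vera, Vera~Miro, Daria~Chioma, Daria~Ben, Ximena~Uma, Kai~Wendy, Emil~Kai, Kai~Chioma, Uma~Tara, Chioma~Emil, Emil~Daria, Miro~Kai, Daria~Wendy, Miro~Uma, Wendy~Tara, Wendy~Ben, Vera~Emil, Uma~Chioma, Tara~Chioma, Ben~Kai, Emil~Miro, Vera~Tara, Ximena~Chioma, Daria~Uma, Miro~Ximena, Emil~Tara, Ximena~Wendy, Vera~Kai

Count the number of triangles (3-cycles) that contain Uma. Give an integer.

11

Uma's neighbors: Chioma, Daria, Miro, Tara, Vera, Wendy, and Ximena.
Neighbor pairs that are themselves tied: Uma–Chioma–Daria; Uma–Chioma–Miro; Uma–Chioma–Tara; Uma–Chioma–Ximena; Uma–Daria–Wendy; Uma–Miro–Vera; Uma–Miro–Ximena; Uma–Tara–Vera; Uma–Tara–Wendy; Uma–Tara–Ximena; Uma–Wendy–Ximena. Each forms one triangle with Uma, for 11 in total.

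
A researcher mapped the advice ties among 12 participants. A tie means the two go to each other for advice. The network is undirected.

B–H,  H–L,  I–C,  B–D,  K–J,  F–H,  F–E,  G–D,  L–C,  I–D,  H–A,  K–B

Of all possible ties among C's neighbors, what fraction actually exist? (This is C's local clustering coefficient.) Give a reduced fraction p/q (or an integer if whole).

C's neighbors: I and L (k = 2).
Possible neighbor pairs: C(2,2) = 1. Edges among them: none → e = 0.
Clustering(C) = 0/1.

0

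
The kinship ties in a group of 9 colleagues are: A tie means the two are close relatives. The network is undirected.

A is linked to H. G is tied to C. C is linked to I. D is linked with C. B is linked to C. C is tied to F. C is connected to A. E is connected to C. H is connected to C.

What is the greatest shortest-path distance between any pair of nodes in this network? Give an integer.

Eccentricity of each node (its greatest distance to any other): A:2, B:2, C:1, D:2, E:2, F:2, G:2, H:2, I:2.
The maximum eccentricity is 2, realized for instance by the pair H–D via H – C – D. So the diameter is 2.

2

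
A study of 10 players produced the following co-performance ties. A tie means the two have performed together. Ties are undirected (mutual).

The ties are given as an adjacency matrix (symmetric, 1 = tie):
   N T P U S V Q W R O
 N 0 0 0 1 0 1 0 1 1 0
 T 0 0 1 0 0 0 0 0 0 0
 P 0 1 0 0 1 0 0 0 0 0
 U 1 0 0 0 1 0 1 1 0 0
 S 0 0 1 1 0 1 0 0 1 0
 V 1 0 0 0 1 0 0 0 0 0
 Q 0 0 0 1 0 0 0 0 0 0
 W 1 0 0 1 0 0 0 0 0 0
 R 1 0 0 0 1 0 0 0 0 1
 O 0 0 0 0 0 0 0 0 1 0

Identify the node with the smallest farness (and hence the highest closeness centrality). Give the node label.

S

Farness (sum of distances to all others) for each node — N:17, O:25, P:20, Q:24, R:17, S:14, T:28, U:16, V:19, W:20.
The smallest farness is 14, for S, so S has the highest closeness.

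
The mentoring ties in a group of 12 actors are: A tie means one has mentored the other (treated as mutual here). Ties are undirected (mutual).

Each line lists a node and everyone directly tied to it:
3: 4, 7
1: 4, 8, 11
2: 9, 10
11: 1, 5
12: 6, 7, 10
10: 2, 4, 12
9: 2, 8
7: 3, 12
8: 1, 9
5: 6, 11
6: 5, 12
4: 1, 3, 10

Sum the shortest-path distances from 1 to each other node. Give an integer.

23

Distances from 1: 2:3, 3:2, 4:1, 5:2, 6:3, 7:3, 8:1, 9:2, 10:2, 11:1, 12:3.
Sum = 3 + 2 + 1 + 2 + 3 + 3 + 1 + 2 + 2 + 1 + 3 = 23.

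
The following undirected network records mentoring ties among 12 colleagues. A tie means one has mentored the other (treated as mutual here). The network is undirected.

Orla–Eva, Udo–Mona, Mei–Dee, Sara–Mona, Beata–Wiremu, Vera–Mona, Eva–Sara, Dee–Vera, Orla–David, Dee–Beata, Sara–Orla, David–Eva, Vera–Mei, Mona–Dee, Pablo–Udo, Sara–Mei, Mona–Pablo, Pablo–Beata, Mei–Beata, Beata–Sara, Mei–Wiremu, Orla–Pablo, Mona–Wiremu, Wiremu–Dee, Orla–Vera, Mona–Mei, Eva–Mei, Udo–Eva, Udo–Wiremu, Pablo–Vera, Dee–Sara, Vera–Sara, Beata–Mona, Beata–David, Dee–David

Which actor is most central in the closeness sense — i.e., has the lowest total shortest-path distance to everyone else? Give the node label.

Mona

Farness (sum of distances to all others) for each node — Beata:15, David:18, Dee:15, Eva:17, Mei:15, Mona:14, Orla:18, Pablo:17, Sara:15, Udo:18, Vera:16, Wiremu:18.
The smallest farness is 14, for Mona, so Mona has the highest closeness.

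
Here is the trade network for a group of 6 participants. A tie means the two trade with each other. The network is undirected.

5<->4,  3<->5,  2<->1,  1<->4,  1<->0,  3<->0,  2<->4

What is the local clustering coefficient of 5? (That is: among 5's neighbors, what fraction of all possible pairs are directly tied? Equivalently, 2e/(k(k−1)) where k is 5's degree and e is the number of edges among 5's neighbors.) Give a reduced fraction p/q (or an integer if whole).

0

5's neighbors: 3 and 4 (k = 2).
Possible neighbor pairs: C(2,2) = 1. Edges among them: none → e = 0.
Clustering(5) = 0/1.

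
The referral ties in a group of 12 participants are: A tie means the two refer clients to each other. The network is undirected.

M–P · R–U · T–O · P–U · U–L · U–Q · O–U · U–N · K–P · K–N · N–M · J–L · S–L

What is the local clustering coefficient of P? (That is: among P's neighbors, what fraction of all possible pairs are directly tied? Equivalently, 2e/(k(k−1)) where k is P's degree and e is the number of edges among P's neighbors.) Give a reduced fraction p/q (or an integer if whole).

P's neighbors: K, M, and U (k = 3).
Possible neighbor pairs: C(3,2) = 3. Edges among them: none → e = 0.
Clustering(P) = 0/3 = 0.

0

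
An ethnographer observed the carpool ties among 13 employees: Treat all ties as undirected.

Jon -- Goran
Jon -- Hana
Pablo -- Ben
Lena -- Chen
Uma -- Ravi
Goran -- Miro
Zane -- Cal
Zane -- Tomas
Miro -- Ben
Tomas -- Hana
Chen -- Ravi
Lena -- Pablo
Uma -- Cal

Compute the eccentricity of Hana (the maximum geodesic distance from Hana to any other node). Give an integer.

6

Distances from Hana: Ben:4, Cal:3, Chen:6, Goran:2, Jon:1, Lena:6, Miro:3, Pablo:5, Ravi:5, Tomas:1, Uma:4, Zane:2.
The largest is 6 (to Chen and Lena), so the eccentricity of Hana is 6.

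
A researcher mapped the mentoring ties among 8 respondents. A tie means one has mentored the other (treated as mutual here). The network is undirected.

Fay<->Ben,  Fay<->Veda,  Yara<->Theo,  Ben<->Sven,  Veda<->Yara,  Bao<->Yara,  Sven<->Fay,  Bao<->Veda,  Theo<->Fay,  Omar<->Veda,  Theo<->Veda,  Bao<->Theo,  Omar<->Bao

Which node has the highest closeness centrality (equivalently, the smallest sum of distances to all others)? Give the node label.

Veda

Farness (sum of distances to all others) for each node — Bao:12, Ben:15, Fay:10, Omar:14, Sven:15, Theo:10, Veda:9, Yara:13.
The smallest farness is 9, for Veda, so Veda has the highest closeness.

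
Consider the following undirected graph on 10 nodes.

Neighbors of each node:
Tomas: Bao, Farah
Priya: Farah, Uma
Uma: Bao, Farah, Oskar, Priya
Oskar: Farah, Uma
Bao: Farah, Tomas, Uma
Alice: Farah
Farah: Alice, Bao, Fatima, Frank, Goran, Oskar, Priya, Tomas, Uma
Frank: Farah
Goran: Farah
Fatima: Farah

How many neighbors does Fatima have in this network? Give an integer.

Fatima is directly tied to Farah. That is 1 neighbor, so the degree of Fatima is 1.

1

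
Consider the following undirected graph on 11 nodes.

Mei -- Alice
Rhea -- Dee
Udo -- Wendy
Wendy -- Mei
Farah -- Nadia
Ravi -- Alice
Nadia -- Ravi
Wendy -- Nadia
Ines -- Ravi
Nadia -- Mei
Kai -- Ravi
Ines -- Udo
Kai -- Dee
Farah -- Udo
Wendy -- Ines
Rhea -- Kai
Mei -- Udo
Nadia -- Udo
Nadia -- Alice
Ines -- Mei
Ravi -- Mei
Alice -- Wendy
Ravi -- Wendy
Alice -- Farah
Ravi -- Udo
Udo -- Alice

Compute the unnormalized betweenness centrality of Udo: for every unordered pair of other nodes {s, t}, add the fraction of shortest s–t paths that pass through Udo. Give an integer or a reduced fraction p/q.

Pairs whose geodesics pass through Udo — Wendy–Farah: 1/3; Ravi–Farah: 1/3; Farah–Mei: 1/3; Farah–Ines: 1; Farah–Dee: 1/3; Farah–Kai: 1/3; Farah–Rhea: 1/3; Alice–Ines: 1/4; Nadia–Ines: 1/4.
All other pairs contribute 0.
Summing the contributions gives betweenness(Udo) = 7/2.

7/2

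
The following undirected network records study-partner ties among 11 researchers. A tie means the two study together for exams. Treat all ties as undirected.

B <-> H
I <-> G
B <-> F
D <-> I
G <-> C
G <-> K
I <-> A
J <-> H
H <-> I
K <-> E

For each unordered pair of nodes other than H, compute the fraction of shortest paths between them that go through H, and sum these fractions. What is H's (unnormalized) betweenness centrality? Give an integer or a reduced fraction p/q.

Pairs whose geodesics pass through H — C–B: 1; C–J: 1; C–F: 1; D–B: 1; D–J: 1; D–F: 1; K–B: 1; K–J: 1; K–F: 1; I–B: 1; I–J: 1; I–F: 1; A–B: 1; A–J: 1 … (+9 more pairs).
All other pairs contribute 0.
Summing the contributions gives betweenness(H) = 23.

23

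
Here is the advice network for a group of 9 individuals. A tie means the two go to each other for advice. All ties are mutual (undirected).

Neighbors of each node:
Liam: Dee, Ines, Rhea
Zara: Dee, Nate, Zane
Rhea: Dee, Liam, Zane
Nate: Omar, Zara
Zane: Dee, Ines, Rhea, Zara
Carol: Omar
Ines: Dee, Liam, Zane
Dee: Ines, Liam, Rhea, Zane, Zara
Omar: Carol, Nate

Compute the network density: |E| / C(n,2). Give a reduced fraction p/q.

There are 13 edges and 9 nodes, so the maximum possible is C(9,2) = 36.
Density = 13/36.

13/36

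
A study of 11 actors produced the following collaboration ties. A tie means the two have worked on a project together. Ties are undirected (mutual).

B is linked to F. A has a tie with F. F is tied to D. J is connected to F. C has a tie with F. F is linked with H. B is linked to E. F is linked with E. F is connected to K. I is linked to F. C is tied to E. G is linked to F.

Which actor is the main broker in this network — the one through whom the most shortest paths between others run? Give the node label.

Unnormalized betweenness of each node: A:0, B:0, C:0, D:0, E:1/2, F:85/2, G:0, H:0, I:0, J:0, K:0.
F has the largest value, 85/2, making it the main broker — the node through which the most shortest paths run.

F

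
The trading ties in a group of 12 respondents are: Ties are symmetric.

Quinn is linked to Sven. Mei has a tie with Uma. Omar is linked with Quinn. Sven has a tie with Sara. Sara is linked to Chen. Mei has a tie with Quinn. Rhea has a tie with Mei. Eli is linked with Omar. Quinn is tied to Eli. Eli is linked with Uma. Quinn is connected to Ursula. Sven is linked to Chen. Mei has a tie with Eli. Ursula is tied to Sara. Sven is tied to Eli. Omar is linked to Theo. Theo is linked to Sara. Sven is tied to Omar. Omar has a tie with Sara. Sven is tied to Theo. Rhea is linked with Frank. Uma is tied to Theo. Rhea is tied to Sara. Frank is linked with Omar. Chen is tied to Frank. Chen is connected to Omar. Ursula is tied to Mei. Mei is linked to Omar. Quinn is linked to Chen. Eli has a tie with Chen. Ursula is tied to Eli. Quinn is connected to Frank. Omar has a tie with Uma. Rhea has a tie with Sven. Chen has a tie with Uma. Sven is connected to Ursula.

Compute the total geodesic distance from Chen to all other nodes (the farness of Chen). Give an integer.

15

Distances from Chen: Eli:1, Frank:1, Mei:2, Omar:1, Quinn:1, Rhea:2, Sara:1, Sven:1, Theo:2, Uma:1, Ursula:2.
Sum = 1 + 1 + 2 + 1 + 1 + 2 + 1 + 1 + 2 + 1 + 2 = 15.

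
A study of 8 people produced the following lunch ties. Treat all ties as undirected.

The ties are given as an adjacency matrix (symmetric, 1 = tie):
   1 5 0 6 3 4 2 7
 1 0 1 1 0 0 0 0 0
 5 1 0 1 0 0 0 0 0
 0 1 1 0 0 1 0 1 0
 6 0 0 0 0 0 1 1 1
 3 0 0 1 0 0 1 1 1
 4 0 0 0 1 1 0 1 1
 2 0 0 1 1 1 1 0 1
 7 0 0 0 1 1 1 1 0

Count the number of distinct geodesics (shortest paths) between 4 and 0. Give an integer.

The shortest distance is 2. The length-2 paths are: 4–3–0; 4–2–0.
That gives 2 distinct shortest paths.

2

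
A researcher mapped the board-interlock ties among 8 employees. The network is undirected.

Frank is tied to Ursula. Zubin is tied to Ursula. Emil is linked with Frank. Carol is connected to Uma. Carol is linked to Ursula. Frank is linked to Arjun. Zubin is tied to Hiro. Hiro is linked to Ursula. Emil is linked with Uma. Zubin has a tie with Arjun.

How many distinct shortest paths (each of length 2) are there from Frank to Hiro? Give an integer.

The shortest distance is 2, and the only length-2 path is Frank–Ursula–Hiro. So there is exactly 1 shortest path.

1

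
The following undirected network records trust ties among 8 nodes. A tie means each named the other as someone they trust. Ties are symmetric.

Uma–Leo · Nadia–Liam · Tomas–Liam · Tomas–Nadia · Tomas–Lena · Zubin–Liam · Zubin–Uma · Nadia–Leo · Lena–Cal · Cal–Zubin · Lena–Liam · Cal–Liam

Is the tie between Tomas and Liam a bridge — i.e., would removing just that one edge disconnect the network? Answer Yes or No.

No

Even without that edge, Tomas still reaches Liam via Tomas – Nadia – Liam, so the network stays connected. Not a bridge.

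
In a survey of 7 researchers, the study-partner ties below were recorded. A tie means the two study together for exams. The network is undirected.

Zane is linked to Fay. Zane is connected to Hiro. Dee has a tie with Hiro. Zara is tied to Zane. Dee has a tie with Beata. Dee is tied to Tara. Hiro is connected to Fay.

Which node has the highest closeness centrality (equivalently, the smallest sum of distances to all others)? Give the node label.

Hiro

Farness (sum of distances to all others) for each node — Beata:15, Dee:10, Fay:12, Hiro:9, Tara:15, Zane:11, Zara:16.
The smallest farness is 9, for Hiro, so Hiro has the highest closeness.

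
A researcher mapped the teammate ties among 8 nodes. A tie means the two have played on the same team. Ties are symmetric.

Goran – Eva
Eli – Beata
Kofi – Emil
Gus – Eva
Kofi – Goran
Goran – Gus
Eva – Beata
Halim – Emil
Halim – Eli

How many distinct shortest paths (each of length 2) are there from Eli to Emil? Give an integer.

The shortest distance is 2, and the only length-2 path is Eli–Halim–Emil. So there is exactly 1 shortest path.

1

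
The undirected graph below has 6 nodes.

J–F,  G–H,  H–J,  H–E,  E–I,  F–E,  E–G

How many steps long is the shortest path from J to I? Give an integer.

3

One shortest route is J – F – E – I, which uses 3 edges, and at distance 2 from J we only reach {E, G}, which does not include I. So d(J,I) = 3.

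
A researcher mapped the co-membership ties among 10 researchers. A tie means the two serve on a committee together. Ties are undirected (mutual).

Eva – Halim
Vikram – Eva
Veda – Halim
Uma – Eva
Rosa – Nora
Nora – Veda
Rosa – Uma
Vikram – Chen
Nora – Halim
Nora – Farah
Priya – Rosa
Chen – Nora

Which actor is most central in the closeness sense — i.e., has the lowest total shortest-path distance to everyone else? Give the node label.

Farness (sum of distances to all others) for each node — Chen:18, Eva:17, Farah:21, Halim:16, Nora:13, Priya:24, Rosa:16, Uma:19, Veda:19, Vikram:21.
The smallest farness is 13, for Nora, so Nora has the highest closeness.

Nora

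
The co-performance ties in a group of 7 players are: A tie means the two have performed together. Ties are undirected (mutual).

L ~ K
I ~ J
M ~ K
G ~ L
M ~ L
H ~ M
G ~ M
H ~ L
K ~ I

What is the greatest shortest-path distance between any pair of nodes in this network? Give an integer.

4

Eccentricity of each node (its greatest distance to any other): G:4, H:4, I:3, J:4, K:2, L:3, M:3.
The maximum eccentricity is 4, realized for instance by the pair G–J via G – L – K – I – J. So the diameter is 4.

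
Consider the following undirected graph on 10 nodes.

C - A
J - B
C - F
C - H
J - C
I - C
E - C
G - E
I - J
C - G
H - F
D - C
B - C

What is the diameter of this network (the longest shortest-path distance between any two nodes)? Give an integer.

2

Eccentricity of each node (its greatest distance to any other): A:2, B:2, C:1, D:2, E:2, F:2, G:2, H:2, I:2, J:2.
The maximum eccentricity is 2, realized for instance by the pair F–B via F – C – B. So the diameter is 2.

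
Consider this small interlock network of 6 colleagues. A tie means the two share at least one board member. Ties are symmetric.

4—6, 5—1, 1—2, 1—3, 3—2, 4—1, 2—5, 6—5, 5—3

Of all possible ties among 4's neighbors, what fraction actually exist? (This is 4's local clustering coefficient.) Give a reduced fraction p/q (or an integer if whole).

4's neighbors: 1 and 6 (k = 2).
Possible neighbor pairs: C(2,2) = 1. Edges among them: none → e = 0.
Clustering(4) = 0/1.

0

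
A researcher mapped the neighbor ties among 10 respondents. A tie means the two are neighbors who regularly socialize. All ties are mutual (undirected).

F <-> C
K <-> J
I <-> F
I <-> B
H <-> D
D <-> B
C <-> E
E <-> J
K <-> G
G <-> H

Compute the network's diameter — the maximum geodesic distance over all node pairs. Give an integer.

5

Eccentricity of each node (its greatest distance to any other): B:5, C:5, D:5, E:5, F:5, G:5, H:5, I:5, J:5, K:5.
The maximum eccentricity is 5, realized for instance by the pair E–D via E – C – F – I – B – D. So the diameter is 5.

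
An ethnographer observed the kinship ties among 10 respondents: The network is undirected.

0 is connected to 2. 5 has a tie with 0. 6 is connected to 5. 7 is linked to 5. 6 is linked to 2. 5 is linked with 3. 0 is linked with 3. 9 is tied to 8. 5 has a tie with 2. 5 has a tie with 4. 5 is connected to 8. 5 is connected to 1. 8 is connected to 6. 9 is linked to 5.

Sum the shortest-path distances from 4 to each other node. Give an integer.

Distances from 4: 0:2, 1:2, 2:2, 3:2, 5:1, 6:2, 7:2, 8:2, 9:2.
Sum = 2 + 2 + 2 + 2 + 1 + 2 + 2 + 2 + 2 = 17.

17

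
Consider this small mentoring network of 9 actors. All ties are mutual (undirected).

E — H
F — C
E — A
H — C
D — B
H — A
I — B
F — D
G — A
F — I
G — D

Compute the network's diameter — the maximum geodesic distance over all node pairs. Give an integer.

4

Eccentricity of each node (its greatest distance to any other): A:4, B:4, C:3, D:3, E:4, F:3, G:3, H:4, I:4.
The maximum eccentricity is 4, realized for instance by the pair H–B via H – C – F – I – B. So the diameter is 4.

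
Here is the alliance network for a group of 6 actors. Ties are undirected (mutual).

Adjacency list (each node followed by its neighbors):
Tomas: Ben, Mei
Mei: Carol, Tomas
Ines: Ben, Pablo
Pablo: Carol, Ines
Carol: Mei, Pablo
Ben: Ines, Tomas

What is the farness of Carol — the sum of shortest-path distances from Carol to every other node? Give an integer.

9

Distances from Carol: Ben:3, Ines:2, Mei:1, Pablo:1, Tomas:2.
Sum = 3 + 2 + 1 + 1 + 2 = 9.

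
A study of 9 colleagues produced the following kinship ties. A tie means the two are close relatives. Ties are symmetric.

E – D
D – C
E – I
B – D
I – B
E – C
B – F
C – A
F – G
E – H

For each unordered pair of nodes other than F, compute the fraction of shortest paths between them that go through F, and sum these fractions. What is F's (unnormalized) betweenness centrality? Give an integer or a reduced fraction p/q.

7

Pairs whose geodesics pass through F — C–G: 1; B–G: 1; H–G: 2/2; A–G: 1; I–G: 1; E–G: 2/2; G–D: 1.
All other pairs contribute 0.
Summing the contributions gives betweenness(F) = 7.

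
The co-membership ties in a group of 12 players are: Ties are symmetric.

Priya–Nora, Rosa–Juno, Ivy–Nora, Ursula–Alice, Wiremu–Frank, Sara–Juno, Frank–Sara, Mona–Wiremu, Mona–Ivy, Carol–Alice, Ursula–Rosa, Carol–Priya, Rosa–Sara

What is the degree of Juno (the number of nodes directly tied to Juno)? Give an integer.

2

Juno is directly tied to Rosa and Sara. That is 2 neighbors, so the degree of Juno is 2.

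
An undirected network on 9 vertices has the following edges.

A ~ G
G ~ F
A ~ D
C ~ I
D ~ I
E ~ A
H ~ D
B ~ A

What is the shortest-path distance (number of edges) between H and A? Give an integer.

One shortest route is H – D – A, which uses 2 edges, and H and A are not directly tied, so nothing shorter exists. So d(H,A) = 2.

2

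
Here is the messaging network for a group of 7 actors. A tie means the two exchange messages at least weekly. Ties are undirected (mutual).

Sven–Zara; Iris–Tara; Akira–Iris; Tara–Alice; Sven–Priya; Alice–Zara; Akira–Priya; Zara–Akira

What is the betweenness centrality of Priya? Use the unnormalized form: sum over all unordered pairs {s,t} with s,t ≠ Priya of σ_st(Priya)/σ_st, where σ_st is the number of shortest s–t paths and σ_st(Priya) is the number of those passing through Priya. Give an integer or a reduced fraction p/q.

Pairs whose geodesics pass through Priya — Akira–Sven: 1/2; Iris–Sven: 1/2.
All other pairs contribute 0.
Summing the contributions gives betweenness(Priya) = 1.

1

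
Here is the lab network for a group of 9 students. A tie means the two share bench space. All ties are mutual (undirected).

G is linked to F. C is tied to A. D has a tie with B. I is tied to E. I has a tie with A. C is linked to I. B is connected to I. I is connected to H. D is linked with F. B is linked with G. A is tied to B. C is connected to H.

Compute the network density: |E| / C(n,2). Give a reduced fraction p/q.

1/3

There are 12 edges and 9 nodes, so the maximum possible is C(9,2) = 36.
Density = 12/36 = 1/3.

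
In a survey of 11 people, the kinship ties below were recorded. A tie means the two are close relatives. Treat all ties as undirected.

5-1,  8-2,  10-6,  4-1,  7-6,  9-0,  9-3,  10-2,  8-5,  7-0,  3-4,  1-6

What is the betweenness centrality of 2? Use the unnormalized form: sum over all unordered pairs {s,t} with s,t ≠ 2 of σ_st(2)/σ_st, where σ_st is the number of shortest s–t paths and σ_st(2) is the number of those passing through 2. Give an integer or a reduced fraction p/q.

Pairs whose geodesics pass through 2 — 8–0: 1/2; 8–7: 1/2; 8–6: 1/2; 8–10: 1; 5–10: 1/2.
All other pairs contribute 0.
Summing the contributions gives betweenness(2) = 3.

3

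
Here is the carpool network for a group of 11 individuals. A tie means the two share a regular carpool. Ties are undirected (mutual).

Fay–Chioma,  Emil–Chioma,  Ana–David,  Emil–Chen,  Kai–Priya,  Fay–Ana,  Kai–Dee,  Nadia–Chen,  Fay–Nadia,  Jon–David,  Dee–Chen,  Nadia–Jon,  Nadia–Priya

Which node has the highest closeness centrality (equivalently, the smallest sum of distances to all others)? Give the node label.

Nadia

Farness (sum of distances to all others) for each node — Ana:25, Chen:19, Chioma:24, David:27, Dee:25, Emil:24, Fay:19, Jon:22, Kai:27, Nadia:16, Priya:22.
The smallest farness is 16, for Nadia, so Nadia has the highest closeness.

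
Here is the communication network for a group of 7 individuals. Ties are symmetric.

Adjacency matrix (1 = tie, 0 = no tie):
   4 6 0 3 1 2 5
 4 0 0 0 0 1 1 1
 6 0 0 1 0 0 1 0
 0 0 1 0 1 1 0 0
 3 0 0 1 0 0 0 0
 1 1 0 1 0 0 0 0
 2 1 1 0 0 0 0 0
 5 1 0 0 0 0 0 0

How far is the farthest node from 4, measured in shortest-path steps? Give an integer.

Distances from 4: 0:2, 1:1, 2:1, 3:3, 5:1, 6:2.
The largest is 3 (to 3), so the eccentricity of 4 is 3.

3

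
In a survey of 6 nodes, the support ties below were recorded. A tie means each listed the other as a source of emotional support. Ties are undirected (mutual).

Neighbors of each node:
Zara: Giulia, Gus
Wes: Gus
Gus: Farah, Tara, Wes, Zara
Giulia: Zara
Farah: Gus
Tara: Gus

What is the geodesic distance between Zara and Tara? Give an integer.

2

One shortest route is Zara – Gus – Tara, which uses 2 edges, and Zara and Tara are not directly tied, so nothing shorter exists. So d(Zara,Tara) = 2.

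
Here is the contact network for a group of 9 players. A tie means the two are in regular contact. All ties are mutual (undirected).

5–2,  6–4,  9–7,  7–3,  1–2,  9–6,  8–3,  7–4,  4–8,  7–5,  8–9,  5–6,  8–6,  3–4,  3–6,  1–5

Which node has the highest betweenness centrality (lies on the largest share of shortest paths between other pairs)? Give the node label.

Unnormalized betweenness of each node: 1:0, 2:0, 3:7/12, 4:7/12, 5:49/4, 6:49/6, 7:31/6, 8:2/3, 9:7/12.
5 has the largest value, 49/4, making it the main broker — the node through which the most shortest paths run.

5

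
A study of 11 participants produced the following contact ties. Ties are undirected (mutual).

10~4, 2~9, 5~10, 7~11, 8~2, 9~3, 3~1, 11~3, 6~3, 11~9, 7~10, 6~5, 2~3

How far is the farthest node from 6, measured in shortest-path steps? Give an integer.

3

Distances from 6: 1:2, 2:2, 3:1, 4:3, 5:1, 7:3, 8:3, 9:2, 10:2, 11:2.
The largest is 3 (to 4, 7, and 8), so the eccentricity of 6 is 3.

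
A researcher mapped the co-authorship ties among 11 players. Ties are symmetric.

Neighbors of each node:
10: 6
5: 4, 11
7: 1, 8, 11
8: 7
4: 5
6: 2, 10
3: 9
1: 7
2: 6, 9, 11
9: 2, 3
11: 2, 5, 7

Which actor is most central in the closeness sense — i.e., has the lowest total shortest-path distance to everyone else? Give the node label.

11

Farness (sum of distances to all others) for each node — 1:33, 2:20, 3:36, 4:35, 5:26, 6:27, 7:24, 8:33, 9:27, 10:36, 11:19.
The smallest farness is 19, for 11, so 11 has the highest closeness.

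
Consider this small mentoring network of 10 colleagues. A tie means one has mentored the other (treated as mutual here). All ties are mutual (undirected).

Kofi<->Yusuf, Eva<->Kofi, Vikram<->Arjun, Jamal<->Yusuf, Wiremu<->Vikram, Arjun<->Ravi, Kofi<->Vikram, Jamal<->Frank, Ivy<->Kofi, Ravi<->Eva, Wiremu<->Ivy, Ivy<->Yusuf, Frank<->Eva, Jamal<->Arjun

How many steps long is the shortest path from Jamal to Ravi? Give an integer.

One shortest route is Jamal – Arjun – Ravi, which uses 2 edges, and Jamal and Ravi are not directly tied, so nothing shorter exists. So d(Jamal,Ravi) = 2.

2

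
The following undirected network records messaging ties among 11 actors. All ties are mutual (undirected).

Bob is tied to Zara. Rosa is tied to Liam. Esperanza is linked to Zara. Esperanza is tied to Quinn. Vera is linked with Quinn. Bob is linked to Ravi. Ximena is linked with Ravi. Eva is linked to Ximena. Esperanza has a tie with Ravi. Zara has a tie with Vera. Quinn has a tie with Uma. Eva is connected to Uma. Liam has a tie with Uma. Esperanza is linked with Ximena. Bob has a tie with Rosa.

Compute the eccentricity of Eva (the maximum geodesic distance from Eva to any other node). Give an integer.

3

Distances from Eva: Bob:3, Esperanza:2, Liam:2, Quinn:2, Ravi:2, Rosa:3, Uma:1, Vera:3, Ximena:1, Zara:3.
The largest is 3 (to Rosa, Vera, Bob, and Zara), so the eccentricity of Eva is 3.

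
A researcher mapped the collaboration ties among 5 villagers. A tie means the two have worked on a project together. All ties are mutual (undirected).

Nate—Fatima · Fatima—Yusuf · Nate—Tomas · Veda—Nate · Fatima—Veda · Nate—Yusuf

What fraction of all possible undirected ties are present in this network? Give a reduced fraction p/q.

There are 6 edges and 5 nodes, so the maximum possible is C(5,2) = 10.
Density = 6/10 = 3/5.

3/5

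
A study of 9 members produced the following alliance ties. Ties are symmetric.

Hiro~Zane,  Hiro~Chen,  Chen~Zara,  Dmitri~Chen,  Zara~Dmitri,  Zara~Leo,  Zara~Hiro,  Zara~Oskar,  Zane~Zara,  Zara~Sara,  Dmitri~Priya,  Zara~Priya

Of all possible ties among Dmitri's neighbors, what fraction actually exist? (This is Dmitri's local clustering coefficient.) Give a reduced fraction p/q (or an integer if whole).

Dmitri's neighbors: Chen, Priya, and Zara (k = 3).
Possible neighbor pairs: C(3,2) = 3. Edges among them: Chen–Zara, Priya–Zara → e = 2.
Clustering(Dmitri) = 2/3.

2/3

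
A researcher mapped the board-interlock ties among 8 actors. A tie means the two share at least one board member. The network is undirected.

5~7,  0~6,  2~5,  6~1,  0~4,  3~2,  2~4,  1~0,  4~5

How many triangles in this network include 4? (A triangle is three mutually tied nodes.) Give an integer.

4's neighbors: 0, 2, and 5.
Neighbor pairs that are themselves tied: 4–2–5. Each forms one triangle with 4, for 1 in total.

1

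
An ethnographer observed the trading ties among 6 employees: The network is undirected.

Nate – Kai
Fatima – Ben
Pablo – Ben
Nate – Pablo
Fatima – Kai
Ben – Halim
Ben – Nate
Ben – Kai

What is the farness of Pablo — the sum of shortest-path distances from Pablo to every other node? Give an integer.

Distances from Pablo: Ben:1, Fatima:2, Halim:2, Kai:2, Nate:1.
Sum = 1 + 2 + 2 + 2 + 1 = 8.

8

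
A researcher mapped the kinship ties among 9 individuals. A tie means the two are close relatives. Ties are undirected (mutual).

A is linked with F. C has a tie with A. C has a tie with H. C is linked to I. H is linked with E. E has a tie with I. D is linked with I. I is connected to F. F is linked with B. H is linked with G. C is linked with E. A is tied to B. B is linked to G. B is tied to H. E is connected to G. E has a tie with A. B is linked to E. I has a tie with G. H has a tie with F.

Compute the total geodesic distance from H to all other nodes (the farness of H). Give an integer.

Distances from H: A:2, B:1, C:1, D:3, E:1, F:1, G:1, I:2.
Sum = 2 + 1 + 1 + 3 + 1 + 1 + 1 + 2 = 12.

12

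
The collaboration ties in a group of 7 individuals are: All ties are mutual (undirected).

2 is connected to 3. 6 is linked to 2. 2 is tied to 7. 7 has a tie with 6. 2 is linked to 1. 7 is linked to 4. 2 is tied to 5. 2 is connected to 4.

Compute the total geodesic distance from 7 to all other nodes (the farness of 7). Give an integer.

9

Distances from 7: 1:2, 2:1, 3:2, 4:1, 5:2, 6:1.
Sum = 2 + 1 + 2 + 1 + 2 + 1 = 9.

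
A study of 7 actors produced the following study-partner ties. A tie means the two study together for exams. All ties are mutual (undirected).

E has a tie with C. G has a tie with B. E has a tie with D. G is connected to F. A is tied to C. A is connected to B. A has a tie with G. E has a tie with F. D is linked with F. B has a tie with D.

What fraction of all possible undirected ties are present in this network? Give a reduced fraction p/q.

There are 10 edges and 7 nodes, so the maximum possible is C(7,2) = 21.
Density = 10/21.

10/21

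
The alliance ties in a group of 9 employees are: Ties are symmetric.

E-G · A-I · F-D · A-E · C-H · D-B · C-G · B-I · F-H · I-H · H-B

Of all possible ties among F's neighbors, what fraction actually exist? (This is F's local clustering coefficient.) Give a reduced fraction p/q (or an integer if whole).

0

F's neighbors: D and H (k = 2).
Possible neighbor pairs: C(2,2) = 1. Edges among them: none → e = 0.
Clustering(F) = 0/1.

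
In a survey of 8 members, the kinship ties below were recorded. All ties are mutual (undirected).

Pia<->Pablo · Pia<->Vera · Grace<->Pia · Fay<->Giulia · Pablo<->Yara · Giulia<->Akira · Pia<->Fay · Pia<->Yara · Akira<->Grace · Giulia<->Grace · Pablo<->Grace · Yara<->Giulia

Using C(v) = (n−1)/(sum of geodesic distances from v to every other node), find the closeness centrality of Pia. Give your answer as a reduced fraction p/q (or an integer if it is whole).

7/9

Distances from Pia: Akira:2, Fay:1, Giulia:2, Grace:1, Pablo:1, Vera:1, Yara:1. Sum = 9.
n = 8, so closeness = 7/9.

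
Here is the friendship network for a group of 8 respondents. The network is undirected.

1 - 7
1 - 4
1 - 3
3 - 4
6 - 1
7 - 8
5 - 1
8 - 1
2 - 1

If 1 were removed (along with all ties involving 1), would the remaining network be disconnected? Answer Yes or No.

Removing 1 leaves {6} with no path to {2}, so the network splits into 5 components. 1 is a cut vertex.

Yes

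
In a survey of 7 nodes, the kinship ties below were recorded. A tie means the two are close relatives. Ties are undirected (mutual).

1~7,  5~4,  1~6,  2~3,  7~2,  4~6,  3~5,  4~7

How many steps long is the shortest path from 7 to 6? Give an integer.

One shortest route is 7 – 4 – 6, which uses 2 edges, and 7 and 6 are not directly tied, so nothing shorter exists. So d(7,6) = 2.

2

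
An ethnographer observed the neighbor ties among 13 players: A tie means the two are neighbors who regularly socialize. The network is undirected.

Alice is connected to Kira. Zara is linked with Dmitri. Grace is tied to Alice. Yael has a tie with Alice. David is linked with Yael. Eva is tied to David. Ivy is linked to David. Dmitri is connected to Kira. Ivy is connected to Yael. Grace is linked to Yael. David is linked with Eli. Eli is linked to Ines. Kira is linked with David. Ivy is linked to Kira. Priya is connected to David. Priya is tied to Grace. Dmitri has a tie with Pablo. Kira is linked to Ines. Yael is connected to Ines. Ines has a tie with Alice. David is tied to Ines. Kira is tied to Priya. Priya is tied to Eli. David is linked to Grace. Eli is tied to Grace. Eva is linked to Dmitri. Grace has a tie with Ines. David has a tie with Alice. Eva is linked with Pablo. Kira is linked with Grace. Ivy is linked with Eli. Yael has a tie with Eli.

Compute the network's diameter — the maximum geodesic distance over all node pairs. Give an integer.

4

Eccentricity of each node (its greatest distance to any other): Alice:3, David:3, Dmitri:3, Eli:4, Eva:2, Grace:3, Ines:3, Ivy:3, Kira:2, Pablo:3, Priya:3, Yael:4, Zara:4.
The maximum eccentricity is 4, realized for instance by the pair Zara–Yael via Zara – Dmitri – Kira – Ivy – Yael. So the diameter is 4.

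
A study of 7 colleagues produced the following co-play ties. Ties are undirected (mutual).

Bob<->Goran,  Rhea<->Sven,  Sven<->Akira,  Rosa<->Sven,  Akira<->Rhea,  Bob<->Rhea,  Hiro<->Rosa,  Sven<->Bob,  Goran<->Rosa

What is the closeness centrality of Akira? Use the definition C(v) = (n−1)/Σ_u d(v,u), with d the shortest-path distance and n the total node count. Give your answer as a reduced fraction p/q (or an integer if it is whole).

Distances from Akira: Bob:2, Goran:3, Hiro:3, Rhea:1, Rosa:2, Sven:1. Sum = 12.
n = 7, so closeness = 6/12 = 1/2.

1/2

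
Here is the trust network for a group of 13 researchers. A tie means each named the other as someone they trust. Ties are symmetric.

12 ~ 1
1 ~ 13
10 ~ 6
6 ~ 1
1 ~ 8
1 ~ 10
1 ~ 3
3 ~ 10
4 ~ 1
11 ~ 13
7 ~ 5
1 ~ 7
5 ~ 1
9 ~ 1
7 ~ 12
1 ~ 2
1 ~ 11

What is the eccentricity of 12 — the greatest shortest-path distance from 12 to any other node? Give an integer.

Distances from 12: 1:1, 2:2, 3:2, 4:2, 5:2, 6:2, 7:1, 8:2, 9:2, 10:2, 11:2, 13:2.
The largest is 2 (to 5, 2, 3, 13, 6, 11, 10, 4, 8, and 9), so the eccentricity of 12 is 2.

2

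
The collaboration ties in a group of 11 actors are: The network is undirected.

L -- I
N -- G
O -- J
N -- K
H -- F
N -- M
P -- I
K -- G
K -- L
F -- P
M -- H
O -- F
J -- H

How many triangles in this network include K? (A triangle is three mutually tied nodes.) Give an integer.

K's neighbors: G, L, and N.
Neighbor pairs that are themselves tied: K–G–N. Each forms one triangle with K, for 1 in total.

1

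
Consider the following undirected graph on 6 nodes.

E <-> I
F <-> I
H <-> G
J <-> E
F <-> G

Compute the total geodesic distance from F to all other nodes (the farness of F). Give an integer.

Distances from F: E:2, G:1, H:2, I:1, J:3.
Sum = 2 + 1 + 2 + 1 + 3 = 9.

9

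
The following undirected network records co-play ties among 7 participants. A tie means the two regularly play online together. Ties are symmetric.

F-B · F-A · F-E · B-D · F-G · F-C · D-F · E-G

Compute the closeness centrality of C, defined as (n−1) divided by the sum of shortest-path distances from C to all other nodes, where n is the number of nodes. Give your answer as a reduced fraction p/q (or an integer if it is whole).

6/11

Distances from C: A:2, B:2, D:2, E:2, F:1, G:2. Sum = 11.
n = 7, so closeness = 6/11.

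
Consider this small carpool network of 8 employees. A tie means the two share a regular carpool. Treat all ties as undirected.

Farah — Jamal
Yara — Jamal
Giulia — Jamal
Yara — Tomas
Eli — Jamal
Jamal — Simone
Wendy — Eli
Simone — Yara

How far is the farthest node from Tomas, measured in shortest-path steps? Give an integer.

4

Distances from Tomas: Eli:3, Farah:3, Giulia:3, Jamal:2, Simone:2, Wendy:4, Yara:1.
The largest is 4 (to Wendy), so the eccentricity of Tomas is 4.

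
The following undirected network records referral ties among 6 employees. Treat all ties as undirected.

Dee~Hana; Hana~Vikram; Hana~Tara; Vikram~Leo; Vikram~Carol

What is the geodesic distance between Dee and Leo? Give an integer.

3

One shortest route is Dee – Hana – Vikram – Leo, which uses 3 edges, and at distance 2 from Dee we only reach {Tara, Vikram}, which does not include Leo. So d(Dee,Leo) = 3.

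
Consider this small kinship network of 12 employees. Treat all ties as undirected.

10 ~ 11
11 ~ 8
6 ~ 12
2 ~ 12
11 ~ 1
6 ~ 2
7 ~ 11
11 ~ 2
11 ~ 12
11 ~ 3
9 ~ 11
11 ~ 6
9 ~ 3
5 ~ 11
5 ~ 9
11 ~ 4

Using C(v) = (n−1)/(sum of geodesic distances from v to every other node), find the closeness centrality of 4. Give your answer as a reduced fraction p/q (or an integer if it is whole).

Distances from 4: 1:2, 2:2, 3:2, 5:2, 6:2, 7:2, 8:2, 9:2, 10:2, 11:1, 12:2. Sum = 21.
n = 12, so closeness = 11/21.

11/21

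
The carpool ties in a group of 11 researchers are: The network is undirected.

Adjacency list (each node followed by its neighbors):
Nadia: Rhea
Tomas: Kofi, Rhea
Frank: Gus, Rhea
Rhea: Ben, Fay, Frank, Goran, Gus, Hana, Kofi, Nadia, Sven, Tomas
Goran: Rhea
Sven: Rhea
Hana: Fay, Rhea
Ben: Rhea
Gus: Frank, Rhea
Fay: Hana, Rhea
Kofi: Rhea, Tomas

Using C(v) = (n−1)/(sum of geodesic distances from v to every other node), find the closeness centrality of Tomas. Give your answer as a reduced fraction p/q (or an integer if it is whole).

Distances from Tomas: Ben:2, Fay:2, Frank:2, Goran:2, Gus:2, Hana:2, Kofi:1, Nadia:2, Rhea:1, Sven:2. Sum = 18.
n = 11, so closeness = 10/18 = 5/9.

5/9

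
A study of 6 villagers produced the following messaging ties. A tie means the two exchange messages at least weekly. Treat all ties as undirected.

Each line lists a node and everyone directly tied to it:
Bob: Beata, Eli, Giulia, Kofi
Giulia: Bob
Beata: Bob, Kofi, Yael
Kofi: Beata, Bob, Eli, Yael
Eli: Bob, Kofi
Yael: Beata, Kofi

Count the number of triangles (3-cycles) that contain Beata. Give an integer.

2

Beata's neighbors: Bob, Kofi, and Yael.
Neighbor pairs that are themselves tied: Beata–Bob–Kofi; Beata–Kofi–Yael. Each forms one triangle with Beata, for 2 in total.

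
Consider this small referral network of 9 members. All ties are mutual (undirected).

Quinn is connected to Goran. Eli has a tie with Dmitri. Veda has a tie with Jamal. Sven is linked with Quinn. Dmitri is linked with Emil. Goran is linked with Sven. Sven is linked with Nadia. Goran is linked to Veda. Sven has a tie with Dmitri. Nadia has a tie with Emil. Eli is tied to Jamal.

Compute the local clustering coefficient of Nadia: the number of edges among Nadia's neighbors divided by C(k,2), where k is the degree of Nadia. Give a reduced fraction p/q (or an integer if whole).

Nadia's neighbors: Emil and Sven (k = 2).
Possible neighbor pairs: C(2,2) = 1. Edges among them: none → e = 0.
Clustering(Nadia) = 0/1.

0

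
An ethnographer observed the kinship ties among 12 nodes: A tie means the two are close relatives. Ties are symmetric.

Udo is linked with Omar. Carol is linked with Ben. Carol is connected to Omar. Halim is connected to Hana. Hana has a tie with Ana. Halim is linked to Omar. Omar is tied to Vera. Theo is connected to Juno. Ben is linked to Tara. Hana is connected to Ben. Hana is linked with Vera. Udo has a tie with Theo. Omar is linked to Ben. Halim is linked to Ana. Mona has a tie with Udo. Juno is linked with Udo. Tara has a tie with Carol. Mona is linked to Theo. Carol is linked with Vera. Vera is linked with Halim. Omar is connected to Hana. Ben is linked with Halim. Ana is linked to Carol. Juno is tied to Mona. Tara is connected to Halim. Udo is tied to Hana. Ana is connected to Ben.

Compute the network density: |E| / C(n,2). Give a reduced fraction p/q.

There are 27 edges and 12 nodes, so the maximum possible is C(12,2) = 66.
Density = 27/66 = 9/22.

9/22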